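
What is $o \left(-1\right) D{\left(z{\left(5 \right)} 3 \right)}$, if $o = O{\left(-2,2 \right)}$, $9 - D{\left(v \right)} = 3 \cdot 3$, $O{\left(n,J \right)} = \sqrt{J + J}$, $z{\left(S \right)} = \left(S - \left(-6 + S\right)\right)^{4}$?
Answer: $0$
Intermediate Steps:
$z{\left(S \right)} = 1296$ ($z{\left(S \right)} = 6^{4} = 1296$)
$O{\left(n,J \right)} = \sqrt{2} \sqrt{J}$ ($O{\left(n,J \right)} = \sqrt{2 J} = \sqrt{2} \sqrt{J}$)
$D{\left(v \right)} = 0$ ($D{\left(v \right)} = 9 - 3 \cdot 3 = 9 - 9 = 0$)
$o = 2$ ($o = \sqrt{2} \sqrt{2} = 2$)
$o \left(-1\right) D{\left(z{\left(5 \right)} 3 \right)} = 2 \left(-1\right) 0 = \left(-2\right) 0 = 0$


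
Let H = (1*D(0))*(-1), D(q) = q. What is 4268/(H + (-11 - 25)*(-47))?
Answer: 1067/423 ≈ 2.5225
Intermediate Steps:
H = 0 (H = (1*0)*(-1) = 0*(-1) = 0)
4268/(H + (-11 - 25)*(-47)) = 4268/(0 + (-11 - 25)*(-47)) = 4268/(0 - 36*(-47)) = 4268/(0 + 1692) = 4268/1692 = 4268*(1/1692) = 1067/423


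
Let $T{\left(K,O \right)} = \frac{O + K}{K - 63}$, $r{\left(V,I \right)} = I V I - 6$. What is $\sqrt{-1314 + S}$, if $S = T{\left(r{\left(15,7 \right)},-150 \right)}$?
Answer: $\frac{i \sqrt{64716330}}{222} \approx 36.237 i$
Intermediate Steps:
$r{\left(V,I \right)} = -6 + V I^{2}$ ($r{\left(V,I \right)} = V I^{2} - 6 = -6 + V I^{2}$)
$T{\left(K,O \right)} = \frac{K + O}{-63 + K}$
$S = \frac{193}{222}$ ($S = \frac{\left(-6 + 15 \cdot 7^{2}\right) - 150}{-63 - \left(6 - 15 \cdot 7^{2}\right)} = \frac{\left(-6 + 15 \cdot 49\right) - 150}{-63 + \left(-6 + 15 \cdot 49\right)} = \frac{\left(-6 + 735\right) - 150}{-63 + \left(-6 + 735\right)} = \frac{729 - 150}{-63 + 729} = \frac{1}{666} \cdot 579 = \frac{193}{222} \approx 0.86937$)
$\sqrt{-1314 + S} = \sqrt{-1314 + \frac{193}{222}} = \sqrt{- \frac{291515}{222}} = \frac{i \sqrt{64716330}}{222}$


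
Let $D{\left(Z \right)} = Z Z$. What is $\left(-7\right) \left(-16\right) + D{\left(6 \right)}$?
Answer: $148$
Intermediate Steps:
$D{\left(Z \right)} = Z^{2}$
$\left(-7\right) \left(-16\right) + D{\left(6 \right)} = \left(-7\right) \left(-16\right) + 6^{2} = 112 + 36 = 148$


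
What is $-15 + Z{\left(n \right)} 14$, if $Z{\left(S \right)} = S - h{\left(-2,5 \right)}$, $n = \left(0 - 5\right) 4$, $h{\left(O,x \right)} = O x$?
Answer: $-155$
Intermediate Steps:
$n = -20$ ($n = \left(-5\right) 4 = -20$)
$Z{\left(S \right)} = 10 + S$ ($Z{\left(S \right)} = S - \left(-2\right) 5 = S - -10 = S + 10 = 10 + S$)
$-15 + Z{\left(n \right)} 14 = -15 + \left(10 - 20\right) 14 = -15 - 140 = -155$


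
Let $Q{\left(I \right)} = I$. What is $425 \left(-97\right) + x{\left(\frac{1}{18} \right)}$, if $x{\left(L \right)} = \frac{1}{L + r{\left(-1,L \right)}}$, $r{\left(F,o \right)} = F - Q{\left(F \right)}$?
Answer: $-41207$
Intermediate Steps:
$r{\left(F,o \right)} = 0$ ($r{\left(F,o \right)} = F - F = 0$)
$x{\left(L \right)} = \frac{1}{L}$ ($x{\left(L \right)} = \frac{1}{L + 0} = \frac{1}{L}$)
$425 \left(-97\right) + x{\left(\frac{1}{18} \right)} = 425 \left(-97\right) + \frac{1}{\frac{1}{18}} = -41225 + \frac{1}{\frac{1}{18}} = -41225 + 18 = -41207$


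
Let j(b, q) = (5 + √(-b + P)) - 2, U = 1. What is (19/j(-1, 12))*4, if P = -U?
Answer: 76/3 ≈ 25.333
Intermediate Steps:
P = -1 (P = -1*1 = -1)
j(b, q) = 3 + √(-1 - b) (j(b, q) = (5 + √(-b - 1)) - 2 = (5 + √(-1 - b)) - 2 = 3 + √(-1 - b))
(19/j(-1, 12))*4 = (19/(3 + √(-1 - 1*(-1))))*4 = (19/(3 + √(-1 + 1)))*4 = (19/(3 + √0))*4 = (19/(3 + 0))*4 = (19/3)*4 = 76/3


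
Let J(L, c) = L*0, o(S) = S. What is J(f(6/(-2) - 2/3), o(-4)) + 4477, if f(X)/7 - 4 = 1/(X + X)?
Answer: 4477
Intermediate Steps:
f(X) = 28 + 7/(2*X) (f(X) = 28 + 7/(X + X) = 28 + 7/((2*X)) = 28 + 7*(1/(2*X)) = 28 + 7/(2*X))
J(L, c) = 0
J(f(6/(-2) - 2/3), o(-4)) + 4477 = 0 + 4477 = 4477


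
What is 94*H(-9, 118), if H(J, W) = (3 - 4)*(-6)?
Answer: 564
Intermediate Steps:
H(J, W) = 6 (H(J, W) = -1*(-6) = 6)
94*H(-9, 118) = 94*6 = 564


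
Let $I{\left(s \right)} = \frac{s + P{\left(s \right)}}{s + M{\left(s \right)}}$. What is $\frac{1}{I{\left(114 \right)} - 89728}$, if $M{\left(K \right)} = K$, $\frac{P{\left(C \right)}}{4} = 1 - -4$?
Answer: $- \frac{114}{10228925} \approx -1.1145 \cdot 10^{-5}$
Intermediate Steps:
$P{\left(C \right)} = 20$ ($P{\left(C \right)} = 4 \left(1 - -4\right) = 4 \left(1 + 4\right) = 4 \cdot 5 = 20$)
$I{\left(s \right)} = \frac{20 + s}{2 s}$ ($I{\left(s \right)} = \frac{s + 20}{s + s} = \frac{20 + s}{2 s}$)
$\frac{1}{I{\left(114 \right)} - 89728} = \frac{1}{\frac{20 + 114}{2 \cdot 114} - 89728} = \frac{1}{\frac{1}{2} \cdot \frac{1}{114} \cdot 134 - 89728} = \frac{1}{\frac{67}{114} - 89728} = \frac{1}{- \frac{10228925}{114}} = - \frac{114}{10228925}$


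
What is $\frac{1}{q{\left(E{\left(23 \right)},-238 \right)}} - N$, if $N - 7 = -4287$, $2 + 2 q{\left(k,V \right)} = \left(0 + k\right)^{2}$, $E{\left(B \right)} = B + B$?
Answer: $\frac{4523961}{1057} \approx 4280.0$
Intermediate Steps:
$E{\left(B \right)} = 2 B$
$q{\left(k,V \right)} = -1 + \frac{k^{2}}{2}$ ($q{\left(k,V \right)} = -1 + \frac{\left(0 + k\right)^{2}}{2} = -1 + \frac{k^{2}}{2}$)
$N = -4280$ ($N = 7 - 4287 = -4280$)
$\frac{1}{q{\left(E{\left(23 \right)},-238 \right)}} - N = \frac{1}{-1 + \frac{\left(2 \cdot 23\right)^{2}}{2}} - -4280 = \frac{1}{-1 + \frac{46^{2}}{2}} + 4280 = \frac{1}{-1 + \frac{1}{2} \cdot 2116} + 4280 = \frac{1}{-1 + 1058} + 4280 = \frac{1}{1057} + 4280 = \frac{4523961}{1057}$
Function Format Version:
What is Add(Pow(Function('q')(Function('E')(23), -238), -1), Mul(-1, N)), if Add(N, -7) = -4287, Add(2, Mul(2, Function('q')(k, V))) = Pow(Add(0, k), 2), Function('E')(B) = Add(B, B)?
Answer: Rational(4523961, 1057) ≈ 4280.0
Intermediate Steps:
Function('E')(B) = Mul(2, B)
Function('q')(k, V) = Add(-1, Mul(Rational(1, 2), Pow(k, 2))) (Function('q')(k, V) = Add(-1, Mul(Rational(1, 2), Pow(Add(0, k), 2))) = Add(-1, Mul(Rational(1, 2), Pow(k, 2))))
N = -4280 (N = Add(7, -4287) = -4280)
Add(Pow(Function('q')(Function('E')(23), -238), -1), Mul(-1, N)) = Add(Pow(Add(-1, Mul(Rational(1, 2), Pow(Mul(2, 23), 2))), -1), Mul(-1, -4280)) = Add(Pow(Add(-1, Mul(Rational(1, 2), Pow(46, 2))), -1), 4280) = Add(Pow(Add(-1, Mul(Rational(1, 2), 2116)), -1), 4280) = Add(Pow(Add(-1, 1058), -1), 4280) = Add(Pow(1057, -1), 4280) = Add(Rational(1, 1057), 4280) = Rational(4523961, 1057)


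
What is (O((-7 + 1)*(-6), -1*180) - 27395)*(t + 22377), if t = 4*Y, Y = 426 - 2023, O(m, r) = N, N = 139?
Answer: -435796184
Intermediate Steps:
O(m, r) = 139
Y = -1597
t = -6388 (t = 4*(-1597) = -6388)
(O((-7 + 1)*(-6), -1*180) - 27395)*(t + 22377) = (139 - 27395)*(-6388 + 22377) = -27256*15989 = -435796184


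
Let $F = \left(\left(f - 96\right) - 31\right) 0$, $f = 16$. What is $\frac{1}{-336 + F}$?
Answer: $- \frac{1}{336} \approx -0.0029762$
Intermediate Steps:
$F = 0$ ($F = \left(\left(16 - 96\right) - 31\right) 0 = \left(-80 - 31\right) 0 = \left(-111\right) 0 = 0$)
$\frac{1}{-336 + F} = \frac{1}{-336 + 0} = \frac{1}{-336} = - \frac{1}{336}$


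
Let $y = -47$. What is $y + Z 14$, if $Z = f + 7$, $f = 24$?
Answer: $387$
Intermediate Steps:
$Z = 31$ ($Z = 24 + 7 = 31$)
$y + Z 14 = -47 + 31 \cdot 14 = -47 + 434 = 387$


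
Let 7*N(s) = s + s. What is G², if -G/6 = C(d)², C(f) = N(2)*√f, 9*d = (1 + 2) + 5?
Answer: 65536/21609 ≈ 3.0328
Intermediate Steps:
d = 8/9 (d = ((1 + 2) + 5)/9 = (3 + 5)/9 = (⅑)*8 = 8/9 ≈ 0.88889)
N(s) = 2*s/7 (N(s) = (s + s)/7 = (2*s)/7 = 2*s/7)
C(f) = 4*√f/7 (C(f) = ((2/7)*2)*√f = 4*√f/7)
G = -256/147 (G = -6*(4*√(8/9)/7)² = -6*(4*(2*√2/3)/7)² = -6*(8*√2/21)² = -6*128/441 = -256/147 ≈ -1.7415)
G² = (-256/147)² = 65536/21609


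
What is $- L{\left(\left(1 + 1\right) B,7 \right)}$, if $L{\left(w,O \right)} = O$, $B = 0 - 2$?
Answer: $-7$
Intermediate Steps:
$B = -2$
$- L{\left(\left(1 + 1\right) B,7 \right)} = \left(-1\right) 7 = -7$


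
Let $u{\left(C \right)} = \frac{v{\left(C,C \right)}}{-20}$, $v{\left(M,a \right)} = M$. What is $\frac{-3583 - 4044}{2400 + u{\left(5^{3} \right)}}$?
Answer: $- \frac{30508}{9575} \approx -3.1862$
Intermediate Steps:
$u{\left(C \right)} = - \frac{C}{20}$ ($u{\left(C \right)} = \frac{C}{-20} = C \left(- \frac{1}{20}\right) = - \frac{C}{20}$)
$\frac{-3583 - 4044}{2400 + u{\left(5^{3} \right)}} = \frac{-3583 - 4044}{2400 - \frac{5^{3}}{20}} = - \frac{7627}{2400 - \frac{25}{4}} = - \frac{7627}{\frac{9575}{4}} = \left(-7627\right) \frac{4}{9575} = - \frac{30508}{9575}$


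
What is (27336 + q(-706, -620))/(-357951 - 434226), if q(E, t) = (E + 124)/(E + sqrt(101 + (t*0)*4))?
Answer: -4540965484/131589841765 - 194*sqrt(101)/131589841765 ≈ -0.034508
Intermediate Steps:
q(E, t) = (124 + E)/(E + sqrt(101)) (q(E, t) = (124 + E)/(E + sqrt(101 + 0*4)) = (124 + E)/(E + sqrt(101 + 0)) = (124 + E)/(E + sqrt(101)))
(27336 + q(-706, -620))/(-357951 - 434226) = (27336 + (124 - 706)/(-706 + sqrt(101)))/(-357951 - 434226) = (27336 - 582/(-706 + sqrt(101)))/(-792177) = (27336 - 582/(-706 + sqrt(101)))*(-1/792177) = -9112/264059 + 194/(264059*(-706 + sqrt(101)))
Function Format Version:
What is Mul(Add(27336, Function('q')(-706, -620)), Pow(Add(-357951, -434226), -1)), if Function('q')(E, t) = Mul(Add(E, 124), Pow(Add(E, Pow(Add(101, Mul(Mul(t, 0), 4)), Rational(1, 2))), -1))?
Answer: Add(Rational(-4540965484, 131589841765), Mul(Rational(-194, 131589841765), Pow(101, Rational(1, 2)))) ≈ -0.034508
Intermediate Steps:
Function('q')(E, t) = Mul(Pow(Add(E, Pow(101, Rational(1, 2))), -1), Add(124, E)) (Function('q')(E, t) = Mul(Add(124, E), Pow(Add(E, Pow(Add(101, Mul(0, 4)), Rational(1, 2))), -1)) = Mul(Add(124, E), Pow(Add(E, Pow(Add(101, 0), Rational(1, 2))), -1)) = Mul(Add(124, E), Pow(Add(E, Pow(101, Rational(1, 2))), -1)) = Mul(Pow(Add(E, Pow(101, Rational(1, 2))), -1), Add(124, E)))
Mul(Add(27336, Function('q')(-706, -620)), Pow(Add(-357951, -434226), -1)) = Mul(Add(27336, Mul(Pow(Add(-706, Pow(101, Rational(1, 2))), -1), Add(124, -706))), Pow(Add(-357951, -434226), -1)) = Mul(Add(27336, Mul(Pow(Add(-706, Pow(101, Rational(1, 2))), -1), -582)), Pow(-792177, -1)) = Mul(Add(27336, Mul(-582, Pow(Add(-706, Pow(101, Rational(1, 2))), -1))), Rational(-1, 792177)) = Add(Rational(-9112, 264059), Mul(Rational(194, 264059), Pow(Add(-706, Pow(101, Rational(1, 2))), -1)))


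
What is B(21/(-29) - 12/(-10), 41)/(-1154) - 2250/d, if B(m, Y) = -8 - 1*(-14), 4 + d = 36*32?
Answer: -650847/331198 ≈ -1.9651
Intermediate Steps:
d = 1148 (d = -4 + 36*32 = -4 + 1152 = 1148)
B(m, Y) = 6 (B(m, Y) = -8 + 14 = 6)
B(21/(-29) - 12/(-10), 41)/(-1154) - 2250/d = 6/(-1154) - 2250/1148 = 6*(-1/1154) - 2250*1/1148 = -3/577 - 1125/574 = -650847/331198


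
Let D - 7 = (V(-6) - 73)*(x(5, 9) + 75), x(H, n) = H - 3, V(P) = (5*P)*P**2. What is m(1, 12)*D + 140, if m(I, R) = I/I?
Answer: -88634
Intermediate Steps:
V(P) = 5*P**3
x(H, n) = -3 + H
m(I, R) = 1
D = -88774 (D = 7 + (5*(-6)**3 - 73)*((-3 + 5) + 75) = 7 + (5*(-216) - 73)*(2 + 75) = 7 + (-1080 - 73)*77 = 7 - 1153*77 = 7 - 88781 = -88774)
m(1, 12)*D + 140 = 1*(-88774) + 140 = -88774 + 140 = -88634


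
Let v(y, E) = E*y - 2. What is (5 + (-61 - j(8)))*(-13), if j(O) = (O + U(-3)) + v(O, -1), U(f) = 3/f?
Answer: 689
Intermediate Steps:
v(y, E) = -2 + E*y
j(O) = -3 (j(O) = (O + 3/(-3)) + (-2 - O) = (O + 3*(-1/3)) + (-2 - O) = (O - 1) + (-2 - O) = (-1 + O) + (-2 - O) = -3)
(5 + (-61 - j(8)))*(-13) = (5 + (-61 - 1*(-3)))*(-13) = (5 + (-61 + 3))*(-13) = (5 - 58)*(-13) = -53*(-13) = 689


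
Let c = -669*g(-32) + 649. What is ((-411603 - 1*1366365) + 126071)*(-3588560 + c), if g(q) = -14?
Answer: 5911387749865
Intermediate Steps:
c = 10015 (c = -669*(-14) + 649 = 9366 + 649 = 10015)
((-411603 - 1*1366365) + 126071)*(-3588560 + c) = ((-411603 - 1*1366365) + 126071)*(-3588560 + 10015) = ((-411603 - 1366365) + 126071)*(-3578545) = (-1777968 + 126071)*(-3578545) = -1651897*(-3578545) = 5911387749865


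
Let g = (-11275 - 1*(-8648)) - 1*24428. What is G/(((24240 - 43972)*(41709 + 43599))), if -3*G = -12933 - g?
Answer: 7061/2524946184 ≈ 2.7965e-6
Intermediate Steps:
g = -27055 (g = (-11275 + 8648) - 24428 = -2627 - 24428 = -27055)
G = -14122/3 (G = -(-12933 - 1*(-27055))/3 = -(-12933 + 27055)/3 = -⅓*14122 = -14122/3 ≈ -4707.3)
G/(((24240 - 43972)*(41709 + 43599))) = -14122*1/((24240 - 43972)*(41709 + 43599))/3 = -14122/(3*((-19732*85308))) = -14122/3/(-1683297456) = -14122/3*(-1/1683297456) = 7061/2524946184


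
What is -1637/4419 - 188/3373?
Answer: -6352373/14905287 ≈ -0.42618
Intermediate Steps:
-1637/4419 - 188/3373 = -6352373/14905287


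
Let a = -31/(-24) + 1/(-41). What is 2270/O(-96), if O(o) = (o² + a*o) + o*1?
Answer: 46535/184466 ≈ 0.25227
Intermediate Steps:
a = 1247/984 (a = -31*(-1/24) + 1*(-1/41) = 31/24 - 1/41 = 1247/984 ≈ 1.2673)
O(o) = o² + 2231*o/984 (O(o) = (o² + 1247*o/984) + o*1 = (o² + 1247*o/984) + o = o² + 2231*o/984)
2270/O(-96) = 2270/(((1/984)*(-96)*(2231 + 984*(-96)))) = 2270/(((1/984)*(-96)*(2231 - 94464))) = 2270/(((1/984)*(-96)*(-92233))) = 2270/(368932/41) = 2270*(41/368932) = 46535/184466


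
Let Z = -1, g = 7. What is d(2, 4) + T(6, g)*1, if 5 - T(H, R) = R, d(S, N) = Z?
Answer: -3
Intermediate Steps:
d(S, N) = -1
T(H, R) = 5 - R
d(2, 4) + T(6, g)*1 = -1 + (5 - 1*7)*1 = -1 + (5 - 7)*1 = -1 - 2*1 = -1 - 2 = -3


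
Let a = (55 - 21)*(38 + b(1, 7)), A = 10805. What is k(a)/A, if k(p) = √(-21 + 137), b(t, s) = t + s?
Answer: 2*√29/10805 ≈ 0.00099679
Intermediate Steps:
b(t, s) = s + t
a = 1564 (a = (55 - 21)*(38 + (7 + 1)) = 34*(38 + 8) = 34*46 = 1564)
k(p) = 2*√29 (k(p) = √116 = 2*√29)
k(a)/A = (2*√29)/10805 = (2*√29)*(1/10805) = 2*√29/10805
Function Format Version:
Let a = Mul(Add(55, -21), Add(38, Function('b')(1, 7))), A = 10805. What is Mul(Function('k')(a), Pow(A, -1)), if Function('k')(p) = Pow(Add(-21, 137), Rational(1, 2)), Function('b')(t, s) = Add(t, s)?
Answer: Mul(Rational(2, 10805), Pow(29, Rational(1, 2))) ≈ 0.00099679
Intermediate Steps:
Function('b')(t, s) = Add(s, t)
a = 1564 (a = Mul(Add(55, -21), Add(38, Add(7, 1))) = Mul(34, Add(38, 8)) = Mul(34, 46) = 1564)
Function('k')(p) = Mul(2, Pow(29, Rational(1, 2))) (Function('k')(p) = Pow(116, Rational(1, 2)) = Mul(2, Pow(29, Rational(1, 2))))
Mul(Function('k')(a), Pow(A, -1)) = Mul(Mul(2, Pow(29, Rational(1, 2))), Pow(10805, -1)) = Mul(Mul(2, Pow(29, Rational(1, 2))), Rational(1, 10805)) = Mul(Rational(2, 10805), Pow(29, Rational(1, 2)))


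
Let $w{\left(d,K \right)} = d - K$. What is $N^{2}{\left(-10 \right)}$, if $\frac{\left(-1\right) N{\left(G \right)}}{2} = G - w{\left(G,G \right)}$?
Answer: $400$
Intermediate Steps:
$N{\left(G \right)} = - 2 G$ ($N{\left(G \right)} = - 2 \left(G - \left(G - G\right)\right) = - 2 \left(G - 0\right) = - 2 \left(G + 0\right) = - 2 G$)
$N^{2}{\left(-10 \right)} = \left(\left(-2\right) \left(-10\right)\right)^{2} = 20^{2} = 400$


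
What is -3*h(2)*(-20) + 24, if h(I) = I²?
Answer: 264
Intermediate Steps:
-3*h(2)*(-20) + 24 = -3*2²*(-20) + 24 = -3*4*(-20) + 24 = -12*(-20) + 24 = 240 + 24 = 264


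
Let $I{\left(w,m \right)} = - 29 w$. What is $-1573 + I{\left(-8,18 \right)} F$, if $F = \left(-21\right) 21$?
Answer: $-103885$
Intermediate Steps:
$F = -441$
$-1573 + I{\left(-8,18 \right)} F = -1573 + \left(-29\right) \left(-8\right) \left(-441\right) = -1573 + 232 \left(-441\right) = -1573 - 102312 = -103885$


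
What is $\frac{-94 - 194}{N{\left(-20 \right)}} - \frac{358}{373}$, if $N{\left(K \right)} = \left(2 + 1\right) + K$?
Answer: $\frac{101338}{6341} \approx 15.981$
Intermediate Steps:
$N{\left(K \right)} = 3 + K$
$\frac{-94 - 194}{N{\left(-20 \right)}} - \frac{358}{373} = \frac{-94 - 194}{3 - 20} - \frac{358}{373} = \frac{-94 - 194}{-17} - \frac{358}{373} = \left(-288\right) \left(- \frac{1}{17}\right) - \frac{358}{373} = \frac{288}{17} - \frac{358}{373} = \frac{101338}{6341}$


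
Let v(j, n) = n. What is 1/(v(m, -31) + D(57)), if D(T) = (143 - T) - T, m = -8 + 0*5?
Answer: -½ ≈ -0.50000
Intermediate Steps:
m = -8 (m = -8 + 0 = -8)
D(T) = 143 - 2*T
1/(v(m, -31) + D(57)) = 1/(-31 + (143 - 2*57)) = 1/(-31 + (143 - 114)) = 1/(-31 + 29) = 1/(-2) = -½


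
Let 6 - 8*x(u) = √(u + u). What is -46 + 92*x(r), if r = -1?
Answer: 23 - 23*I*√2/2 ≈ 23.0 - 16.263*I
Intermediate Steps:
x(u) = ¾ - √2*√u/8 (x(u) = ¾ - √(u + u)/8 = ¾ - √2*√u/8)
-46 + 92*x(r) = -46 + 92*(¾ - √2*√(-1)/8) = -46 + 92*(¾ - √2*I/8) = -46 + 92*(¾ - I*√2/8) = -46 + (69 - 23*I*√2/2) = 23 - 23*I*√2/2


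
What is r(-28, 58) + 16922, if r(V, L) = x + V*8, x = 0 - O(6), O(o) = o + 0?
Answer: 16692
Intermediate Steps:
O(o) = o
x = -6 (x = 0 - 1*6 = 0 - 6 = -6)
r(V, L) = -6 + 8*V (r(V, L) = -6 + V*8 = -6 + 8*V)
r(-28, 58) + 16922 = (-6 + 8*(-28)) + 16922 = (-6 - 224) + 16922 = -230 + 16922 = 16692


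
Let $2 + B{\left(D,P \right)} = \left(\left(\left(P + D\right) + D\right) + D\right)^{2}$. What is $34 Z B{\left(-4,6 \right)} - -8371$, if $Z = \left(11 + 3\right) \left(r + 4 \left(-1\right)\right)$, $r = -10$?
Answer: $-218205$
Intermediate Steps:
$B{\left(D,P \right)} = -2 + \left(P + 3 D\right)^{2}$ ($B{\left(D,P \right)} = -2 + \left(\left(\left(P + D\right) + D\right) + D\right)^{2} = -2 + \left(\left(\left(D + P\right) + D\right) + D\right)^{2} = -2 + \left(\left(P + 2 D\right) + D\right)^{2} = -2 + \left(P + 3 D\right)^{2}$)
$Z = -196$ ($Z = \left(11 + 3\right) \left(-10 + 4 \left(-1\right)\right) = 14 \left(-10 - 4\right) = 14 \left(-14\right) = -196$)
$34 Z B{\left(-4,6 \right)} - -8371 = 34 \left(-196\right) \left(-2 + \left(6 + 3 \left(-4\right)\right)^{2}\right) - -8371 = - 6664 \left(-2 + \left(6 - 12\right)^{2}\right) + 8371 = - 6664 \left(-2 + \left(-6\right)^{2}\right) + 8371 = - 6664 \left(-2 + 36\right) + 8371 = \left(-6664\right) 34 + 8371 = -226576 + 8371 = -218205$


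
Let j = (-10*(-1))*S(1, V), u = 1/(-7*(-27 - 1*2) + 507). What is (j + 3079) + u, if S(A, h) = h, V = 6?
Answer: 2228691/710 ≈ 3139.0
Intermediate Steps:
u = 1/710 (u = 1/(-7*(-27 - 2) + 507) = 1/(-7*(-29) + 507) = 1/(203 + 507) = 1/710 ≈ 0.0014085)
j = 60 (j = -10*(-1)*6 = 10*6 = 60)
(j + 3079) + u = (60 + 3079) + 1/710 = 3139 + 1/710 = 2228691/710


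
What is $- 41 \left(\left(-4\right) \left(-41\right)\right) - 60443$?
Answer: $-67167$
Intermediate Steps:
$- 41 \left(\left(-4\right) \left(-41\right)\right) - 60443 = \left(-41\right) 164 - 60443 = -6724 - 60443 = -67167$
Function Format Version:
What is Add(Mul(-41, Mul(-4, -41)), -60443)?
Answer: -67167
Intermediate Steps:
Add(Mul(-41, Mul(-4, -41)), -60443) = Add(Mul(-41, 164), -60443) = Add(-6724, -60443) = -67167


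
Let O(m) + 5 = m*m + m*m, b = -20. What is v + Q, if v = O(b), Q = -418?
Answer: 377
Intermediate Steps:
O(m) = -5 + 2*m² (O(m) = -5 + (m*m + m*m) = -5 + (m² + m²) = -5 + 2*m²)
v = 795 (v = -5 + 2*(-20)² = -5 + 2*400 = -5 + 800 = 795)
v + Q = 795 - 418 = 377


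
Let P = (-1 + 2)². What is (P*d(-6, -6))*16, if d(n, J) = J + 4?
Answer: -32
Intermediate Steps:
d(n, J) = 4 + J
P = 1 (P = 1² = 1)
(P*d(-6, -6))*16 = (1*(4 - 6))*16 = (1*(-2))*16 = -2*16 = -32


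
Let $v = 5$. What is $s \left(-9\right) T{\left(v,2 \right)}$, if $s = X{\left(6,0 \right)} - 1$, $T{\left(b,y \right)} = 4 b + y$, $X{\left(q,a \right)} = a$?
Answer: $198$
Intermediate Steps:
$T{\left(b,y \right)} = y + 4 b$
$s = -1$ ($s = 0 - 1 = -1$)
$s \left(-9\right) T{\left(v,2 \right)} = \left(-1\right) \left(-9\right) \left(2 + 4 \cdot 5\right) = 9 \left(2 + 20\right) = 9 \cdot 22 = 198$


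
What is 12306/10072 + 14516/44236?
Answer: 86321671/55693124 ≈ 1.5500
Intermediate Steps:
12306/10072 + 14516/44236 = 12306*(1/10072) + 14516*(1/44236) = 6153/5036 + 3629/11059 = 86321671/55693124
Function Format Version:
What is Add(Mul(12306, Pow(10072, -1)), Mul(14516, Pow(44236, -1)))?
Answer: Rational(86321671, 55693124) ≈ 1.5500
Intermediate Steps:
Add(Mul(12306, Pow(10072, -1)), Mul(14516, Pow(44236, -1))) = Add(Mul(12306, Rational(1, 10072)), Mul(14516, Rational(1, 44236))) = Add(Rational(6153, 5036), Rational(3629, 11059)) = Rational(86321671, 55693124)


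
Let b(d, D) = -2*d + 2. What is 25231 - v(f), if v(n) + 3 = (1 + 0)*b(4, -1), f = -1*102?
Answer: 25240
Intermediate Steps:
f = -102
b(d, D) = 2 - 2*d
v(n) = -9 (v(n) = -3 + (1 + 0)*(2 - 2*4) = -3 + 1*(2 - 8) = -3 + 1*(-6) = -3 - 6 = -9)
25231 - v(f) = 25231 - 1*(-9) = 25231 + 9 = 25240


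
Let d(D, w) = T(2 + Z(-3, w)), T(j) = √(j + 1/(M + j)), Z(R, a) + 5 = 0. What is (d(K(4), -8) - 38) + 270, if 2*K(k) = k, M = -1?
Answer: 232 + I*√13/2 ≈ 232.0 + 1.8028*I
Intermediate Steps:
K(k) = k/2
Z(R, a) = -5 (Z(R, a) = -5 + 0 = -5)
T(j) = √(j + 1/(-1 + j))
d(D, w) = I*√13/2 (d(D, w) = √((1 + (2 - 5)*(-1 + (2 - 5)))/(-1 + (2 - 5))) = √((1 - 3*(-1 - 3))/(-1 - 3)) = √((1 - 3*(-4))/(-4)) = √(-(1 + 12)/4) = √(-¼*13) = √(-13/4) = I*√13/2)
(d(K(4), -8) - 38) + 270 = (I*√13/2 - 38) + 270 = (-38 + I*√13/2) + 270 = 232 + I*√13/2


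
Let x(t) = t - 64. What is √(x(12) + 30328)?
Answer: 174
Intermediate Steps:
x(t) = -64 + t
√(x(12) + 30328) = √((-64 + 12) + 30328) = √(-52 + 30328) = √30276 = 174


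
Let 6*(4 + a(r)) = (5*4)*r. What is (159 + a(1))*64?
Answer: 30400/3 ≈ 10133.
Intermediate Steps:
a(r) = -4 + 10*r/3 (a(r) = -4 + ((5*4)*r)/6 = -4 + (20*r)/6 = -4 + 10*r/3)
(159 + a(1))*64 = (159 + (-4 + (10/3)*1))*64 = (159 + (-4 + 10/3))*64 = (159 - 2/3)*64 = (475/3)*64 = 30400/3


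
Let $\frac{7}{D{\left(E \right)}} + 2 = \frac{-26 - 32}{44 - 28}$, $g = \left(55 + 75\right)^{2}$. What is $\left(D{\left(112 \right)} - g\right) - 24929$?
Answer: $- \frac{1882361}{45} \approx -41830.0$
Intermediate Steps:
$g = 16900$ ($g = 130^{2} = 16900$)
$D{\left(E \right)} = - \frac{56}{45}$ ($D{\left(E \right)} = \frac{7}{-2 + \frac{-26 - 32}{44 - 28}} = \frac{7}{-2 - \frac{58}{16}} = \frac{7}{-2 - \frac{29}{8}} = \frac{7}{- \frac{45}{8}} = 7 \left(- \frac{8}{45}\right) = - \frac{56}{45}$)
$\left(D{\left(112 \right)} - g\right) - 24929 = \left(- \frac{56}{45} - 16900\right) - 24929 = - \frac{760556}{45} - 24929 = - \frac{1882361}{45}$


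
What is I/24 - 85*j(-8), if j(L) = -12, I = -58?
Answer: 12211/12 ≈ 1017.6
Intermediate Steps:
I/24 - 85*j(-8) = -58/24 - 85*(-12) = -58*1/24 + 1020 = -29/12 + 1020 = 12211/12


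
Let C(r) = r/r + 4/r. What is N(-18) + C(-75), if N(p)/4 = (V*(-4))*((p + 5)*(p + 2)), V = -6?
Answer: 1497671/75 ≈ 19969.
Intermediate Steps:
C(r) = 1 + 4/r
N(p) = 96*(2 + p)*(5 + p) (N(p) = 4*((-6*(-4))*((p + 5)*(p + 2))) = 4*(24*((5 + p)*(2 + p))) = 4*(24*((2 + p)*(5 + p))) = 4*(24*(2 + p)*(5 + p)) = 96*(2 + p)*(5 + p))
N(-18) + C(-75) = (960 + 96*(-18)² + 672*(-18)) + (4 - 75)/(-75) = (960 + 96*324 - 12096) - 1/75*(-71) = (960 + 31104 - 12096) + 71/75 = 19968 + 71/75 = 1497671/75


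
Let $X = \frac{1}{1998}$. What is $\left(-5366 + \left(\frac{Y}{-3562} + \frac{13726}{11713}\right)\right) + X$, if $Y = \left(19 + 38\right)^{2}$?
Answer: $- \frac{8601690354701}{1603076319} \approx -5365.7$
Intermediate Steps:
$X = \frac{1}{1998} \approx 0.0005005$
$Y = 3249$ ($Y = 57^{2} = 3249$)
$\left(-5366 + \left(\frac{Y}{-3562} + \frac{13726}{11713}\right)\right) + X = \left(-5366 + \left(\frac{3249}{-3562} + \frac{13726}{11713}\right)\right) + \frac{1}{1998} = \left(-5366 + \left(3249 \left(- \frac{1}{3562}\right) + 13726 \cdot \frac{1}{11713}\right)\right) + \frac{1}{1998} = \left(-5366 + \left(- \frac{3249}{3562} + \frac{13726}{11713}\right)\right) + \frac{1}{1998} = \left(-5366 + \frac{833575}{3209362}\right) + \frac{1}{1998} = - \frac{17220602917}{3209362} + \frac{1}{1998} = - \frac{8601690354701}{1603076319}$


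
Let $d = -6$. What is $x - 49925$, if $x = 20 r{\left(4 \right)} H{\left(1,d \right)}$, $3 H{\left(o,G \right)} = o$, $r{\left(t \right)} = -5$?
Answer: $- \frac{149875}{3} \approx -49958.0$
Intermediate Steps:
$H{\left(o,G \right)} = \frac{o}{3}$
$x = - \frac{100}{3}$ ($x = 20 \left(-5\right) \frac{1}{3} \cdot 1 = \left(-100\right) \frac{1}{3} = - \frac{100}{3} \approx -33.333$)
$x - 49925 = - \frac{100}{3} - 49925 = - \frac{149875}{3}$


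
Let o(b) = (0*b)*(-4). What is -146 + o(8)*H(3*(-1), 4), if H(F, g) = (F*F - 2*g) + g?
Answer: -146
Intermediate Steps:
o(b) = 0 (o(b) = 0*(-4) = 0)
H(F, g) = F² - g (H(F, g) = (F² - 2*g) + g = F² - g)
-146 + o(8)*H(3*(-1), 4) = -146 + 0*((3*(-1))² - 1*4) = -146 + 0*((-3)² - 4) = -146 + 0*(9 - 4) = -146 + 0*5 = -146 + 0 = -146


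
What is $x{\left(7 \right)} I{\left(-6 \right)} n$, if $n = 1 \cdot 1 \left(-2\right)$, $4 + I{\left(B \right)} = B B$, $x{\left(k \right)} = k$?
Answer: $-448$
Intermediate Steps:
$I{\left(B \right)} = -4 + B^{2}$ ($I{\left(B \right)} = -4 + B B = -4 + B^{2}$)
$n = -2$ ($n = 1 \left(-2\right) = -2$)
$x{\left(7 \right)} I{\left(-6 \right)} n = 7 \left(-4 + \left(-6\right)^{2}\right) \left(-2\right) = 7 \left(-4 + 36\right) \left(-2\right) = 7 \cdot 32 \left(-2\right) = 224 \left(-2\right) = -448$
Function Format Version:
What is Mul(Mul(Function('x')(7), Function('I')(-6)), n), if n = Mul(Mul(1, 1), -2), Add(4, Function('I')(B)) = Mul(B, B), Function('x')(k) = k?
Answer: -448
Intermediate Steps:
Function('I')(B) = Add(-4, Pow(B, 2)) (Function('I')(B) = Add(-4, Mul(B, B)) = Add(-4, Pow(B, 2)))
n = -2 (n = Mul(1, -2) = -2)
Mul(Mul(Function('x')(7), Function('I')(-6)), n) = Mul(Mul(7, Add(-4, Pow(-6, 2))), -2) = Mul(Mul(7, Add(-4, 36)), -2) = Mul(Mul(7, 32), -2) = Mul(224, -2) = -448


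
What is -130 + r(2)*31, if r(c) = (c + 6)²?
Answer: 1854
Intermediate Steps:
r(c) = (6 + c)²
-130 + r(2)*31 = -130 + (6 + 2)²*31 = -130 + 8²*31 = -130 + 64*31 = -130 + 1984 = 1854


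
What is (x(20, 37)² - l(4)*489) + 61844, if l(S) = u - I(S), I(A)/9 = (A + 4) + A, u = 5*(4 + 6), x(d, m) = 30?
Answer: 91106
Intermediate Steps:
u = 50 (u = 5*10 = 50)
I(A) = 36 + 18*A (I(A) = 9*((A + 4) + A) = 9*((4 + A) + A) = 9*(4 + 2*A) = 36 + 18*A)
l(S) = 14 - 18*S (l(S) = 50 - (36 + 18*S) = 50 + (-36 - 18*S) = 14 - 18*S)
(x(20, 37)² - l(4)*489) + 61844 = (30² - (14 - 18*4)*489) + 61844 = (900 - (14 - 72)*489) + 61844 = (900 - (-58)*489) + 61844 = (900 - 1*(-28362)) + 61844 = (900 + 28362) + 61844 = 29262 + 61844 = 91106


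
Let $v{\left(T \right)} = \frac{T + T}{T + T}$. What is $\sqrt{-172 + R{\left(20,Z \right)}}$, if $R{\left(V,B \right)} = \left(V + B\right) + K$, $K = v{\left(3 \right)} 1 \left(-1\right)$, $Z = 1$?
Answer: $2 i \sqrt{38} \approx 12.329 i$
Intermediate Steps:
$v{\left(T \right)} = 1$ ($v{\left(T \right)} = \frac{2 T}{2 T} = 2 T \frac{1}{2 T} = 1$)
$K = -1$ ($K = 1 \cdot 1 \left(-1\right) = 1 \left(-1\right) = -1$)
$R{\left(V,B \right)} = -1 + B + V$ ($R{\left(V,B \right)} = \left(V + B\right) - 1 = \left(B + V\right) - 1 = -1 + B + V$)
$\sqrt{-172 + R{\left(20,Z \right)}} = \sqrt{-172 + \left(-1 + 1 + 20\right)} = \sqrt{-172 + 20} = \sqrt{-152} = 2 i \sqrt{38}$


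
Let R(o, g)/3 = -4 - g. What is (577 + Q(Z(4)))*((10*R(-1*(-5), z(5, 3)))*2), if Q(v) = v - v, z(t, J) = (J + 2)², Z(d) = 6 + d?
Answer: -1003980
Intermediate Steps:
z(t, J) = (2 + J)²
Q(v) = 0
R(o, g) = -12 - 3*g (R(o, g) = 3*(-4 - g) = -12 - 3*g)
(577 + Q(Z(4)))*((10*R(-1*(-5), z(5, 3)))*2) = (577 + 0)*((10*(-12 - 3*(2 + 3)²))*2) = 577*((10*(-12 - 3*5²))*2) = 577*((10*(-12 - 3*25))*2) = 577*((10*(-12 - 75))*2) = 577*((10*(-87))*2) = 577*(-870*2) = 577*(-1740) = -1003980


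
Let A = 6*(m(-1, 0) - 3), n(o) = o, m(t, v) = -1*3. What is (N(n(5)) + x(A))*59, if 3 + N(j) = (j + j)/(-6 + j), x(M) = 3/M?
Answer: -9263/12 ≈ -771.92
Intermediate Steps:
m(t, v) = -3
A = -36 (A = 6*(-3 - 3) = 6*(-6) = -36)
N(j) = -3 + 2*j/(-6 + j) (N(j) = -3 + (j + j)/(-6 + j) = -3 + (2*j)/(-6 + j) = -3 + 2*j/(-6 + j))
(N(n(5)) + x(A))*59 = ((18 - 1*5)/(-6 + 5) + 3/(-36))*59 = ((18 - 5)/(-1) + 3*(-1/36))*59 = (-1*13 - 1/12)*59 = (-13 - 1/12)*59 = -157/12*59 = -9263/12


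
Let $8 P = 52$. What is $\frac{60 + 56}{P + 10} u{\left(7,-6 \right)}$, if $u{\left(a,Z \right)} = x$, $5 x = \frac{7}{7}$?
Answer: $\frac{232}{165} \approx 1.4061$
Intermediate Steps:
$P = \frac{13}{2}$ ($P = \frac{1}{8} \cdot 52 = \frac{13}{2} \approx 6.5$)
$x = \frac{1}{5}$ ($x = \frac{7 \cdot \frac{1}{7}}{5} = \frac{1}{5} \cdot 1 = \frac{1}{5} \approx 0.2$)
$u{\left(a,Z \right)} = \frac{1}{5}$
$\frac{60 + 56}{P + 10} u{\left(7,-6 \right)} = \frac{60 + 56}{\frac{13}{2} + 10} \cdot \frac{1}{5} = \frac{116}{\frac{33}{2}} \cdot \frac{1}{5} = 116 \cdot \frac{2}{33} \cdot \frac{1}{5} = \frac{232}{33} \cdot \frac{1}{5} = \frac{232}{165}$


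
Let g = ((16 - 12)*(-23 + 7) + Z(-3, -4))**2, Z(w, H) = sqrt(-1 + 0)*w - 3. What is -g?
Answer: -4480 - 402*I ≈ -4480.0 - 402.0*I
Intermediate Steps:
Z(w, H) = -3 + I*w (Z(w, H) = sqrt(-1)*w - 3 = I*w - 3 = -3 + I*w)
g = (-67 - 3*I)**2 (g = ((16 - 12)*(-23 + 7) + (-3 + I*(-3)))**2 = (4*(-16) + (-3 - 3*I))**2 = (-64 + (-3 - 3*I))**2 = (-67 - 3*I)**2 ≈ 4480.0 + 402.0*I)
-g = -(4480 + 402*I) = -4480 - 402*I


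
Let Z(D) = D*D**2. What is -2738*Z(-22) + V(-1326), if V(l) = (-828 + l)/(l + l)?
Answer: 12886167367/442 ≈ 2.9154e+7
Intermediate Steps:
V(l) = (-828 + l)/(2*l) (V(l) = (-828 + l)/((2*l)) = (-828 + l)*(1/(2*l)) = (-828 + l)/(2*l))
Z(D) = D**3
-2738*Z(-22) + V(-1326) = -2738*(-22)**3 + (1/2)*(-828 - 1326)/(-1326) = -2738*(-10648) + (1/2)*(-1/1326)*(-2154) = 29154224 + 359/442 = 12886167367/442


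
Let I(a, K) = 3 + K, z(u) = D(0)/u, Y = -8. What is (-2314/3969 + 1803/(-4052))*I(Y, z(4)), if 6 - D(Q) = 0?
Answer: -16532435/3573864 ≈ -4.6259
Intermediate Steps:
D(Q) = 6 (D(Q) = 6 - 1*0 = 6 + 0 = 6)
z(u) = 6/u
(-2314/3969 + 1803/(-4052))*I(Y, z(4)) = (-2314/3969 + 1803/(-4052))*(3 + 6/4) = (-2314*1/3969 + 1803*(-1/4052))*(3 + 6*(¼)) = (-2314/3969 - 1803/4052)*(3 + 3/2) = -16532435/16082388*9/2 = -16532435/3573864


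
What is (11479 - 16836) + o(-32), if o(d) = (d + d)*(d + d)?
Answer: -1261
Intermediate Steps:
o(d) = 4*d² (o(d) = (2*d)*(2*d) = 4*d²)
(11479 - 16836) + o(-32) = (11479 - 16836) + 4*(-32)² = -5357 + 4*1024 = -5357 + 4096 = -1261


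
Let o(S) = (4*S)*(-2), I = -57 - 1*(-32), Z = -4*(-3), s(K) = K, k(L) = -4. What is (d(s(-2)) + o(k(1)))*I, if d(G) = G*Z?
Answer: -200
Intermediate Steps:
Z = 12
I = -25 (I = -57 + 32 = -25)
o(S) = -8*S
d(G) = 12*G (d(G) = G*12 = 12*G)
(d(s(-2)) + o(k(1)))*I = (12*(-2) - 8*(-4))*(-25) = (-24 + 32)*(-25) = 8*(-25) = -200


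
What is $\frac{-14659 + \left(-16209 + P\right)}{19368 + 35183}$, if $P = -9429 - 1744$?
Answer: $- \frac{42041}{54551} \approx -0.77067$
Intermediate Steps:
$P = -11173$
$\frac{-14659 + \left(-16209 + P\right)}{19368 + 35183} = \frac{-14659 - 27382}{19368 + 35183} = \frac{-14659 - 27382}{54551} = \left(-42041\right) \frac{1}{54551} = - \frac{42041}{54551}$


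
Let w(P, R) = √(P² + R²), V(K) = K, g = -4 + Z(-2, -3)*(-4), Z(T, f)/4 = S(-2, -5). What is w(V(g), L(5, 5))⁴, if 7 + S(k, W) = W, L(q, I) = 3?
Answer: 1249834609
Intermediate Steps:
S(k, W) = -7 + W
Z(T, f) = -48 (Z(T, f) = 4*(-7 - 5) = 4*(-12) = -48)
g = 188 (g = -4 - 48*(-4) = -4 + 192 = 188)
w(V(g), L(5, 5))⁴ = (√(188² + 3²))⁴ = (√(35344 + 9))⁴ = (√35353)⁴ = 1249834609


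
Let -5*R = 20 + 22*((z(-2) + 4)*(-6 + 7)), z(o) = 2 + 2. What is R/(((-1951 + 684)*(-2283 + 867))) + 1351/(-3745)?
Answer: -12367031/34279590 ≈ -0.36077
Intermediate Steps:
z(o) = 4
R = -196/5 (R = -(20 + 22*((4 + 4)*(-6 + 7)))/5 = -(20 + 22*(8*1))/5 = -(20 + 22*8)/5 = -(20 + 176)/5 = -⅕*196 = -196/5 ≈ -39.200)
R/(((-1951 + 684)*(-2283 + 867))) + 1351/(-3745) = -196*1/((-2283 + 867)*(-1951 + 684))/5 + 1351/(-3745) = -196/(5*((-1267*(-1416)))) + 1351*(-1/3745) = -196/5/1794072 - 193/535 = -196/5*1/1794072 - 193/535 = -7/320370 - 193/535 = -12367031/34279590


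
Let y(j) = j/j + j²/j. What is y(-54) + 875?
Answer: 822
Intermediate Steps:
y(j) = 1 + j
y(-54) + 875 = (1 - 54) + 875 = -53 + 875 = 822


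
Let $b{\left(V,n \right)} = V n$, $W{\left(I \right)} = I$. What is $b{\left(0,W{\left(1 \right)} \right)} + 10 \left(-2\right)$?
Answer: $-20$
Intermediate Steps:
$b{\left(0,W{\left(1 \right)} \right)} + 10 \left(-2\right) = 0 \cdot 1 + 10 \left(-2\right) = 0 - 20 = -20$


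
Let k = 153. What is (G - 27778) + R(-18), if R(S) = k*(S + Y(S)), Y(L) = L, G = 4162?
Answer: -29124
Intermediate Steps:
R(S) = 306*S (R(S) = 153*(S + S) = 153*(2*S) = 306*S)
(G - 27778) + R(-18) = (4162 - 27778) + 306*(-18) = -23616 - 5508 = -29124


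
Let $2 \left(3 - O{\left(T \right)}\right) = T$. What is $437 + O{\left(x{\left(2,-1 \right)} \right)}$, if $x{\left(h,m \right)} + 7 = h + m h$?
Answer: $\frac{887}{2} \approx 443.5$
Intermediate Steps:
$x{\left(h,m \right)} = -7 + h + h m$ ($x{\left(h,m \right)} = -7 + \left(h + m h\right) = -7 + \left(h + h m\right) = -7 + h + h m$)
$O{\left(T \right)} = 3 - \frac{T}{2}$
$437 + O{\left(x{\left(2,-1 \right)} \right)} = 437 - \left(-3 + \frac{-7 + 2 + 2 \left(-1\right)}{2}\right) = 437 - \left(-3 + \frac{-7 + 2 - 2}{2}\right) = 437 + \left(3 - - \frac{7}{2}\right) = 437 + \left(3 + \frac{7}{2}\right) = 437 + \frac{13}{2} = \frac{887}{2}$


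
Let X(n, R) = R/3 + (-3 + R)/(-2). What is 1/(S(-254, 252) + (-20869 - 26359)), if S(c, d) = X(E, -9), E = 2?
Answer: -1/47225 ≈ -2.1175e-5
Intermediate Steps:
X(n, R) = 3/2 - R/6 (X(n, R) = R*(⅓) + (-3 + R)*(-½) = R/3 + (3/2 - R/2) = 3/2 - R/6)
S(c, d) = 3 (S(c, d) = 3/2 - ⅙*(-9) = 3/2 + 3/2 = 3)
1/(S(-254, 252) + (-20869 - 26359)) = 1/(3 + (-20869 - 26359)) = 1/(3 - 47228) = 1/(-47225) = -1/47225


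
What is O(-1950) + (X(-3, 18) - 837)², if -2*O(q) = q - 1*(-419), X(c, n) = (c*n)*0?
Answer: 1402669/2 ≈ 7.0133e+5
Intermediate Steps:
X(c, n) = 0
O(q) = -419/2 - q/2 (O(q) = -(q - 1*(-419))/2 = -(q + 419)/2 = -(419 + q)/2 = -419/2 - q/2)
O(-1950) + (X(-3, 18) - 837)² = (-419/2 - ½*(-1950)) + (0 - 837)² = (-419/2 + 975) + (-837)² = 1531/2 + 700569 = 1402669/2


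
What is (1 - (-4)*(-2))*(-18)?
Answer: 126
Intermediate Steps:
(1 - (-4)*(-2))*(-18) = (1 - 1*8)*(-18) = (1 - 8)*(-18) = -7*(-18) = 126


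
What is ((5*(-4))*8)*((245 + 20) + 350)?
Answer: -98400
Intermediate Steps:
((5*(-4))*8)*((245 + 20) + 350) = (-20*8)*(265 + 350) = -160*615 = -98400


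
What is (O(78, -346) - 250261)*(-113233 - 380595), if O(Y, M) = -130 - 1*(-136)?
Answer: 123582926140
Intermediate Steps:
O(Y, M) = 6 (O(Y, M) = -130 + 136 = 6)
(O(78, -346) - 250261)*(-113233 - 380595) = (6 - 250261)*(-113233 - 380595) = -250255*(-493828) = 123582926140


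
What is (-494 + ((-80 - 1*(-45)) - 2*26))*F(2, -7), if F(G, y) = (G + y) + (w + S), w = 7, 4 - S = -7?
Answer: -7553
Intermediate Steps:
S = 11 (S = 4 - 1*(-7) = 4 + 7 = 11)
F(G, y) = 18 + G + y (F(G, y) = (G + y) + (7 + 11) = (G + y) + 18 = 18 + G + y)
(-494 + ((-80 - 1*(-45)) - 2*26))*F(2, -7) = (-494 + ((-80 - 1*(-45)) - 2*26))*(18 + 2 - 7) = (-494 + ((-80 + 45) - 1*52))*13 = (-494 + (-35 - 52))*13 = (-494 - 87)*13 = -581*13 = -7553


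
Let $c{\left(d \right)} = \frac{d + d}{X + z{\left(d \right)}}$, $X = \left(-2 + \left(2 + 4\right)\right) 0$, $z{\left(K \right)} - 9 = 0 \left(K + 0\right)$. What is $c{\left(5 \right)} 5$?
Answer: $\frac{50}{9} \approx 5.5556$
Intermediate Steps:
$z{\left(K \right)} = 9$ ($z{\left(K \right)} = 9 + 0 \left(K + 0\right) = 9 + 0 K = 9 + 0 = 9$)
$X = 0$ ($X = \left(-2 + 6\right) 0 = 4 \cdot 0 = 0$)
$c{\left(d \right)} = \frac{2 d}{9}$ ($c{\left(d \right)} = \frac{d + d}{0 + 9} = \frac{2 d}{9}$)
$c{\left(5 \right)} 5 = \frac{2}{9} \cdot 5 \cdot 5 = \frac{10}{9} \cdot 5 = \frac{50}{9}$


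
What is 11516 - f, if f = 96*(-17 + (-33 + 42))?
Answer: 12284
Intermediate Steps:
f = -768 (f = 96*(-17 + 9) = 96*(-8) = -768)
11516 - f = 11516 - 1*(-768) = 11516 + 768 = 12284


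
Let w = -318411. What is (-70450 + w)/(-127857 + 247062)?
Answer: -388861/119205 ≈ -3.2621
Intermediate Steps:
(-70450 + w)/(-127857 + 247062) = (-70450 - 318411)/(-127857 + 247062) = -388861/119205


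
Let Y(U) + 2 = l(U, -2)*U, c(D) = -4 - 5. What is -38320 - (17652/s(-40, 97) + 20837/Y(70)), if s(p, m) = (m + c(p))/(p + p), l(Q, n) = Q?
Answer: -1200239207/53878 ≈ -22277.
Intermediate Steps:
c(D) = -9
s(p, m) = (-9 + m)/(2*p) (s(p, m) = (m - 9)/(p + p) = (-9 + m)/((2*p)) = (-9 + m)*(1/(2*p)) = (-9 + m)/(2*p))
Y(U) = -2 + U² (Y(U) = -2 + U*U = -2 + U²)
-38320 - (17652/s(-40, 97) + 20837/Y(70)) = -38320 - (17652/(((½)*(-9 + 97)/(-40))) + 20837/(-2 + 70²)) = -38320 - (17652/(((½)*(-1/40)*88)) + 20837/(-2 + 4900)) = -38320 - (17652/(-11/10) + 20837/4898) = -38320 - (17652*(-10/11) + 20837*(1/4898)) = -38320 - (-176520/11 + 20837/4898) = -38320 - 1*(-864365753/53878) = -38320 + 864365753/53878 = -1200239207/53878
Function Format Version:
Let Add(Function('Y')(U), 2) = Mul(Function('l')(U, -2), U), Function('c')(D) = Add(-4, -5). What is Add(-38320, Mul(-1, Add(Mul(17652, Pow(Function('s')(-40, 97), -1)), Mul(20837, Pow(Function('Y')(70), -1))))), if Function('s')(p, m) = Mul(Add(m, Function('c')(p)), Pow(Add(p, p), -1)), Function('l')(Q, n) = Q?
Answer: Rational(-1200239207, 53878) ≈ -22277.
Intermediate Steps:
Function('c')(D) = -9
Function('s')(p, m) = Mul(Rational(1, 2), Pow(p, -1), Add(-9, m)) (Function('s')(p, m) = Mul(Add(m, -9), Pow(Add(p, p), -1)) = Mul(Add(-9, m), Pow(Mul(2, p), -1)) = Mul(Add(-9, m), Mul(Rational(1, 2), Pow(p, -1))) = Mul(Rational(1, 2), Pow(p, -1), Add(-9, m)))
Function('Y')(U) = Add(-2, Pow(U, 2)) (Function('Y')(U) = Add(-2, Mul(U, U)) = Add(-2, Pow(U, 2)))
Add(-38320, Mul(-1, Add(Mul(17652, Pow(Function('s')(-40, 97), -1)), Mul(20837, Pow(Function('Y')(70), -1))))) = Add(-38320, Mul(-1, Add(Mul(17652, Pow(Mul(Rational(1, 2), Pow(-40, -1), Add(-9, 97)), -1)), Mul(20837, Pow(Add(-2, Pow(70, 2)), -1))))) = Add(-38320, Mul(-1, Add(Mul(17652, Pow(Mul(Rational(1, 2), Rational(-1, 40), 88), -1)), Mul(20837, Pow(Add(-2, 4900), -1))))) = Add(-38320, Mul(-1, Add(Mul(17652, Pow(Rational(-11, 10), -1)), Mul(20837, Pow(4898, -1))))) = Add(-38320, Mul(-1, Add(Mul(17652, Rational(-10, 11)), Mul(20837, Rational(1, 4898))))) = Add(-38320, Mul(-1, Add(Rational(-176520, 11), Rational(20837, 4898)))) = Add(-38320, Mul(-1, Rational(-864365753, 53878))) = Add(-38320, Rational(864365753, 53878)) = Rational(-1200239207, 53878)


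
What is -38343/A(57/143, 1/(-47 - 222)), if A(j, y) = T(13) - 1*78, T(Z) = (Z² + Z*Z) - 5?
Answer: -12781/85 ≈ -150.36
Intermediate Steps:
T(Z) = -5 + 2*Z² (T(Z) = (Z² + Z²) - 5 = 2*Z² - 5 = -5 + 2*Z²)
A(j, y) = 255 (A(j, y) = (-5 + 2*13²) - 1*78 = (-5 + 2*169) - 78 = (-5 + 338) - 78 = 333 - 78 = 255)
-38343/A(57/143, 1/(-47 - 222)) = -38343/255 = -38343*1/255 = -12781/85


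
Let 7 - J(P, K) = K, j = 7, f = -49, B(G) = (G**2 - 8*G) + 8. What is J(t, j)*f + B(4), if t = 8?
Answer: -8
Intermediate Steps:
B(G) = 8 + G**2 - 8*G
J(P, K) = 7 - K
J(t, j)*f + B(4) = (7 - 1*7)*(-49) + (8 + 4**2 - 8*4) = (7 - 7)*(-49) + (8 + 16 - 32) = 0*(-49) - 8 = 0 - 8 = -8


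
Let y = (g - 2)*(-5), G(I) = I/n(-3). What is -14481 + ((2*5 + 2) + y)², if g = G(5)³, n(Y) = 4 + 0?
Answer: -58701087/4096 ≈ -14331.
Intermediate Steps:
n(Y) = 4
G(I) = I/4
g = 125/64 (g = ((¼)*5)³ = (5/4)³ = 125/64 ≈ 1.9531)
y = 15/64 (y = (125/64 - 2)*(-5) = -3/64*(-5) = 15/64 ≈ 0.23438)
-14481 + ((2*5 + 2) + y)² = -14481 + ((2*5 + 2) + 15/64)² = -14481 + ((10 + 2) + 15/64)² = -14481 + (12 + 15/64)² = -14481 + (783/64)² = -14481 + 613089/4096 = -58701087/4096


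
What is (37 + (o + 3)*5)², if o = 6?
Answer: 6724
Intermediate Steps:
(37 + (o + 3)*5)² = (37 + (6 + 3)*5)² = (37 + 9*5)² = (37 + 45)² = 82² = 6724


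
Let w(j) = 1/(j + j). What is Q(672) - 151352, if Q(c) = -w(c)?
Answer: -203417089/1344 ≈ -1.5135e+5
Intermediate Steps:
w(j) = 1/(2*j)
Q(c) = -1/(2*c)
Q(672) - 151352 = -½/672 - 151352 = -½*1/672 - 151352 = -1/1344 - 151352 = -203417089/1344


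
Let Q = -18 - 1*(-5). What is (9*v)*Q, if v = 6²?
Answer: -4212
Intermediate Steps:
v = 36
Q = -13 (Q = -18 + 5 = -13)
(9*v)*Q = (9*36)*(-13) = 324*(-13) = -4212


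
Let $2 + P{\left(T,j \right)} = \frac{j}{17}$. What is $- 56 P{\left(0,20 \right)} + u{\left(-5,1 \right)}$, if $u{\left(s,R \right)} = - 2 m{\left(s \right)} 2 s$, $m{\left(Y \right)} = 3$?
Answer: $\frac{1804}{17} \approx 106.12$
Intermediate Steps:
$u{\left(s,R \right)} = - 12 s$ ($u{\left(s,R \right)} = \left(-2\right) 3 \cdot 2 s = - 6 \cdot 2 s = - 12 s$)
$P{\left(T,j \right)} = -2 + \frac{j}{17}$
$- 56 P{\left(0,20 \right)} + u{\left(-5,1 \right)} = - 56 \left(-2 + \frac{1}{17} \cdot 20\right) - -60 = - 56 \left(-2 + \frac{20}{17}\right) + 60 = \left(-56\right) \left(- \frac{14}{17}\right) + 60 = \frac{784}{17} + 60 = \frac{1804}{17}$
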